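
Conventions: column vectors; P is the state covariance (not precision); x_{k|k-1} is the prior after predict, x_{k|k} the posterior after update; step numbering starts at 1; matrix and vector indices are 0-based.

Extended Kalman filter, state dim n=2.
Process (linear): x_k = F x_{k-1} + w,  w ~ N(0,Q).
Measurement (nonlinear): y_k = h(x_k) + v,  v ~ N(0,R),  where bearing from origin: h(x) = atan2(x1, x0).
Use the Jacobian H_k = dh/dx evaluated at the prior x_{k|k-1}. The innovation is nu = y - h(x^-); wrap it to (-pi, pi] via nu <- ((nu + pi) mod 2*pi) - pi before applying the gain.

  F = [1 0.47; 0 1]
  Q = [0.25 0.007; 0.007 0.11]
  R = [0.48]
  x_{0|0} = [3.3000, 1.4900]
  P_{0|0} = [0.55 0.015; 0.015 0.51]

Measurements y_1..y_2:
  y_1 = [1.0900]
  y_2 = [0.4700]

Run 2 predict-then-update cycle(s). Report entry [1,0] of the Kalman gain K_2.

step 1: x^-=[4.0003, 1.4900]  P^-=[0.9268 0.2617; 0.2617 0.6200]  H_jac=[-0.0818 0.2195]  S=[0.5067]  K=[-0.0362; 0.2264]  nu=[0.7334]  x^+=[3.9738, 1.6560]  P^+=[0.9261 0.2658; 0.2658 0.5940]
step 2: x^-=[4.7521, 1.6560]  P^-=[1.5572 0.5520; 0.5520 0.7040]  H_jac=[-0.0654 0.1876]  S=[0.4979]  K=[0.0035; 0.1928]  nu=[0.1347]  x^+=[4.7526, 1.6820]  P^+=[1.5572 0.5517; 0.5517 0.6855]

K[1,0] = 0.1928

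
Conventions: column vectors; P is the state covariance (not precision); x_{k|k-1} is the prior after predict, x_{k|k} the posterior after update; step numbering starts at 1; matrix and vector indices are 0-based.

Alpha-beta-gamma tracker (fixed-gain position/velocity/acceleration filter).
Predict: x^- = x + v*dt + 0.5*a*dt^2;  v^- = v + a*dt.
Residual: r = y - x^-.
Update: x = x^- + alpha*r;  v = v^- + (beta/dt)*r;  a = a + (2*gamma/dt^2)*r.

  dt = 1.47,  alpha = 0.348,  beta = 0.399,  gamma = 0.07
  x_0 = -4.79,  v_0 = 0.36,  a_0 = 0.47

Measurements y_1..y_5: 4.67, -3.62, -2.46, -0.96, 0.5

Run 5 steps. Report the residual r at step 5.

resid = -0.2046

step 1: x_pred=-3.7530  r=8.4230  x^+=-0.8218  v^+=3.3371  a^+=1.0157
step 2: x_pred=5.1812  r=-8.8012  x^+=2.1184  v^+=2.4413  a^+=0.4455
step 3: x_pred=6.1885  r=-8.6485  x^+=3.1788  v^+=0.7488  a^+=-0.1148
step 4: x_pred=4.1554  r=-5.1154  x^+=2.3753  v^+=-0.8085  a^+=-0.4462
step 5: x_pred=0.7046  r=-0.2046  x^+=0.6334  v^+=-1.5200  a^+=-0.4595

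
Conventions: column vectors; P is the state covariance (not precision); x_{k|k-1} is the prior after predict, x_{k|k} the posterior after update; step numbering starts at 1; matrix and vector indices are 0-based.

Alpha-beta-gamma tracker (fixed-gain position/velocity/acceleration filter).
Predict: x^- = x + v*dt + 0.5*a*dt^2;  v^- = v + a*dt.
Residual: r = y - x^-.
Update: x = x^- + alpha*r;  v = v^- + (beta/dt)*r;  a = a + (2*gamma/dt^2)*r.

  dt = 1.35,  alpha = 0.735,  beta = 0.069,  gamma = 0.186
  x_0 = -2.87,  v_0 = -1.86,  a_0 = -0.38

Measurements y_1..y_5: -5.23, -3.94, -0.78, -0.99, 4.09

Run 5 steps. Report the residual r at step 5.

resid = 0.7222

step 1: x_pred=-5.7273  r=0.4973  x^+=-5.3618  v^+=-2.3476  a^+=-0.2785
step 2: x_pred=-8.7848  r=4.8448  x^+=-5.2239  v^+=-2.4759  a^+=0.7104
step 3: x_pred=-7.9190  r=7.1390  x^+=-2.6718  v^+=-1.1520  a^+=2.1676
step 4: x_pred=-2.2518  r=1.2618  x^+=-1.3244  v^+=1.8387  a^+=2.4251
step 5: x_pred=3.3678  r=0.7222  x^+=3.8986  v^+=5.1496  a^+=2.5726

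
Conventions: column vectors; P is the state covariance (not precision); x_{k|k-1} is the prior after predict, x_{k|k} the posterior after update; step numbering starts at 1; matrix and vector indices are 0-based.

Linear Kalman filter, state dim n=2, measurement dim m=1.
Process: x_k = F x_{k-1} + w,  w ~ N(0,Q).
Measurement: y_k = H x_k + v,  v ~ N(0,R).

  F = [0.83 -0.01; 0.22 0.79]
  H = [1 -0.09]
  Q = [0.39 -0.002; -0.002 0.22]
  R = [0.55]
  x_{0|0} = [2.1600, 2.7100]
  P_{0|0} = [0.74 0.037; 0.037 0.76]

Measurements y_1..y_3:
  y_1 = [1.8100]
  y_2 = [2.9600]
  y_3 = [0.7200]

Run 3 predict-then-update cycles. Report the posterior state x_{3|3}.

step 1: x^-=[1.7657, 2.6161]  P^-=[0.8992 0.1513; 0.1513 0.7430]  S=[1.4280]  K=[0.6202; 0.0591]  nu=[0.2797]  x^+=[1.9392, 2.6326]  P^+=[0.3500 0.0989; 0.0989 0.7380]
step 2: x^-=[1.5832, 2.5064]  P^-=[0.6295 0.1207; 0.1207 0.7319]  S=[1.1637]  K=[0.5316; 0.0471]  nu=[1.6024]  x^+=[2.4351, 2.5820]  P^+=[0.3006 0.0916; 0.0916 0.7293]
step 3: x^-=[1.9953, 2.5755]  P^-=[0.5957 0.1070; 0.1070 0.7216]  S=[1.1323]  K=[0.5176; 0.0371]  nu=[-1.0435]  x^+=[1.4552, 2.5367]  P^+=[0.2923 0.0852; 0.0852 0.7200]

x_post = [1.4552, 2.5367]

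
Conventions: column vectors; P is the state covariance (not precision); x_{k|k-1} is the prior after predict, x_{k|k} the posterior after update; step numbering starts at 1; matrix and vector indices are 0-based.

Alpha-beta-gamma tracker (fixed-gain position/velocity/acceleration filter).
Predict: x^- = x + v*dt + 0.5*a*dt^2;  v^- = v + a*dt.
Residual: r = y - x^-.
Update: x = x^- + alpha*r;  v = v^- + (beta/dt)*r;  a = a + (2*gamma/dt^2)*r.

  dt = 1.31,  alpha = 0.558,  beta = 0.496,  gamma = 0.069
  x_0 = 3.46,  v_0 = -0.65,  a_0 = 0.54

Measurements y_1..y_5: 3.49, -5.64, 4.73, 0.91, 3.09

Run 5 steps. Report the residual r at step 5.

step 1: x_pred=3.0718  r=0.4182  x^+=3.3052  v^+=0.2157  a^+=0.5736
step 2: x_pred=4.0800  r=-9.7200  x^+=-1.3438  v^+=-2.7131  a^+=-0.2080
step 3: x_pred=-5.0764  r=9.8064  x^+=0.3956  v^+=0.7274  a^+=0.5806
step 4: x_pred=1.8466  r=-0.9366  x^+=1.3240  v^+=1.1333  a^+=0.5053
step 5: x_pred=3.2422  r=-0.1522  x^+=3.1573  v^+=1.7376  a^+=0.4930

resid = -0.1522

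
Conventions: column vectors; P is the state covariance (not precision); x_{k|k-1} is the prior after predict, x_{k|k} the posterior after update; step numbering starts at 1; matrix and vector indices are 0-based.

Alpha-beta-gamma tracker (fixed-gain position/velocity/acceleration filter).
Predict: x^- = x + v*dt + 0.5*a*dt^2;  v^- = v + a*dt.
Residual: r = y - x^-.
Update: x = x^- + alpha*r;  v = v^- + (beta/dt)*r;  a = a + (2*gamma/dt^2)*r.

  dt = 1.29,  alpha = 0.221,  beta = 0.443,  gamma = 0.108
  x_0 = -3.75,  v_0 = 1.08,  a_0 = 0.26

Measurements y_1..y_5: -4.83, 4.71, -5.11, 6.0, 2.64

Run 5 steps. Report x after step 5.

x_post = 4.8059

step 1: x_pred=-2.1405  r=-2.6895  x^+=-2.7349  v^+=0.4918  a^+=-0.0891
step 2: x_pred=-2.1746  r=6.8846  x^+=-0.6531  v^+=2.7411  a^+=0.8045
step 3: x_pred=3.5523  r=-8.6623  x^+=1.6379  v^+=0.8042  a^+=-0.3198
step 4: x_pred=2.4092  r=3.5908  x^+=3.2028  v^+=1.6247  a^+=0.1462
step 5: x_pred=5.4203  r=-2.7803  x^+=4.8059  v^+=0.8586  a^+=-0.2146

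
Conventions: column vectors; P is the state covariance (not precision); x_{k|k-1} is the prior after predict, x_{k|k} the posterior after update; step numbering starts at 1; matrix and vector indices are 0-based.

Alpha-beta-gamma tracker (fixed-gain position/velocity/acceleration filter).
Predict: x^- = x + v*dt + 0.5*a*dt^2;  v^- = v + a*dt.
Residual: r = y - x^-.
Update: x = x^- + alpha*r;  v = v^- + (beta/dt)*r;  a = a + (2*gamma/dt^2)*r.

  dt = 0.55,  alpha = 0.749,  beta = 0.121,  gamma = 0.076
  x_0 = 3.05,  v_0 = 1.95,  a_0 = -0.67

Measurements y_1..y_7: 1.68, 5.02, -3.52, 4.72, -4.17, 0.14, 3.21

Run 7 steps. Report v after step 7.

step 1: x_pred=4.0212  r=-2.3412  x^+=2.2676  v^+=1.0664  a^+=-1.8464
step 2: x_pred=2.5749  r=2.4451  x^+=4.4063  v^+=0.5889  a^+=-0.6178
step 3: x_pred=4.6367  r=-8.1567  x^+=-1.4727  v^+=-1.5454  a^+=-4.7164
step 4: x_pred=-3.0360  r=7.7560  x^+=2.7732  v^+=-2.4331  a^+=-0.8191
step 5: x_pred=1.3112  r=-5.4812  x^+=-2.7942  v^+=-4.0895  a^+=-3.5733
step 6: x_pred=-5.5839  r=5.7239  x^+=-1.2967  v^+=-4.7955  a^+=-0.6972
step 7: x_pred=-4.0397  r=7.2497  x^+=1.3903  v^+=-3.5840  a^+=2.9457

v_post = -3.5840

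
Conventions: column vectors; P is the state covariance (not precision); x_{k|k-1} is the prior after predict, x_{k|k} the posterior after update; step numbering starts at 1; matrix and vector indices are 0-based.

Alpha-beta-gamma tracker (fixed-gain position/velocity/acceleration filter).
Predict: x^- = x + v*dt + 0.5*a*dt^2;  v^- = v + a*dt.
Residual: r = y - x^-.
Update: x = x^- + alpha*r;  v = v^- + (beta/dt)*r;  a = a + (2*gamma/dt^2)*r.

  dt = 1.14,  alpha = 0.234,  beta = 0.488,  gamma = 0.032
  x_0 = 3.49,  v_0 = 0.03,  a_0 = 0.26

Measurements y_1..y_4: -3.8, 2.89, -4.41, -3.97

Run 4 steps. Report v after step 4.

v_post = -1.8753

step 1: x_pred=3.6931  r=-7.4931  x^+=1.9398  v^+=-2.8812  a^+=-0.1090
step 2: x_pred=-1.4156  r=4.3056  x^+=-0.4081  v^+=-1.1623  a^+=0.1030
step 3: x_pred=-1.6662  r=-2.7438  x^+=-2.3083  v^+=-2.2194  a^+=-0.0321
step 4: x_pred=-4.8593  r=0.8893  x^+=-4.6512  v^+=-1.8753  a^+=0.0117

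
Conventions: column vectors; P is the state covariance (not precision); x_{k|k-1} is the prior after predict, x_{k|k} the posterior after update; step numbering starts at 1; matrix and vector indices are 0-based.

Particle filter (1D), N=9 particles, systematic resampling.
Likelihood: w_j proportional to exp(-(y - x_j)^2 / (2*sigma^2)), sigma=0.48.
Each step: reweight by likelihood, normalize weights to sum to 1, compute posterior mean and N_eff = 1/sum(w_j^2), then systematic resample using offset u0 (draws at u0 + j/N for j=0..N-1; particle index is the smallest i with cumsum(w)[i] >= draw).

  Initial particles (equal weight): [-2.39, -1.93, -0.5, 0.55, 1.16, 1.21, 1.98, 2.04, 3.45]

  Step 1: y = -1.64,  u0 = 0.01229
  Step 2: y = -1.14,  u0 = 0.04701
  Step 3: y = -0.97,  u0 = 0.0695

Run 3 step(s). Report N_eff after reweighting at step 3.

N_eff = 8.1781

step 1: w=[0.2484, 0.7014, 0.0502, 0.0000, 0.0000, 0.0000, 0.0000, 0.0000, 0.0000]  mean=-1.9725  Neff=1.7979  idx=[0, 0, 0, 1, 1, 1, 1, 1, 1]
step 2: w=[0.0204, 0.0204, 0.0204, 0.1565, 0.1565, 0.1565, 0.1565, 0.1565, 0.1565]  mean=-1.9582  Neff=6.7510  idx=[2, 3, 4, 5, 5, 6, 7, 7, 8]
step 3: w=[0.0115, 0.1236, 0.1236, 0.1236, 0.1236, 0.1236, 0.1236, 0.1236, 0.1236]  mean=-1.9353  Neff=8.1781  idx=[1, 2, 3, 4, 5, 5, 6, 7, 8]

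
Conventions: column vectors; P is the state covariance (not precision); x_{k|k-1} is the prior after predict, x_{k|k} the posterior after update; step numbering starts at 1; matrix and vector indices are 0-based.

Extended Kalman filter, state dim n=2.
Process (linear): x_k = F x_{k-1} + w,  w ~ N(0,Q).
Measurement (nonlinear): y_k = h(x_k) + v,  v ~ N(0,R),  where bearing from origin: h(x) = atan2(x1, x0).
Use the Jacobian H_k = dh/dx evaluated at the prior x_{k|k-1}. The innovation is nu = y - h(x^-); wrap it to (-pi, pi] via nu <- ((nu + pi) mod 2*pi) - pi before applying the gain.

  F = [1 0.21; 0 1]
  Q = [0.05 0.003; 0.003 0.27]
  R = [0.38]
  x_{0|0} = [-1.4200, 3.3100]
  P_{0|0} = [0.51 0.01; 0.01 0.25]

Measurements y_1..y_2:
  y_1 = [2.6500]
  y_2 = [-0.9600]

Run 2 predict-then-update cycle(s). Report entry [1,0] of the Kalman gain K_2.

K[1,0] = -0.1752

step 1: x^-=[-0.7249, 3.3100]  P^-=[0.5752 0.0655; 0.0655 0.5200]  H_jac=[-0.2883 -0.0631]  S=[0.4323]  K=[-0.3932; -0.1196]  nu=[0.8636]  x^+=[-1.0645, 3.2067]  P^+=[0.5084 0.0452; 0.0452 0.5138]
step 2: x^-=[-0.3911, 3.2067]  P^-=[0.6000 0.1561; 0.1561 0.7838]  H_jac=[-0.3073 -0.0375]  S=[0.4413]  K=[-0.4310; -0.1752]  nu=[-2.6522]  x^+=[0.7520, 3.6714]  P^+=[0.5180 0.1227; 0.1227 0.7703]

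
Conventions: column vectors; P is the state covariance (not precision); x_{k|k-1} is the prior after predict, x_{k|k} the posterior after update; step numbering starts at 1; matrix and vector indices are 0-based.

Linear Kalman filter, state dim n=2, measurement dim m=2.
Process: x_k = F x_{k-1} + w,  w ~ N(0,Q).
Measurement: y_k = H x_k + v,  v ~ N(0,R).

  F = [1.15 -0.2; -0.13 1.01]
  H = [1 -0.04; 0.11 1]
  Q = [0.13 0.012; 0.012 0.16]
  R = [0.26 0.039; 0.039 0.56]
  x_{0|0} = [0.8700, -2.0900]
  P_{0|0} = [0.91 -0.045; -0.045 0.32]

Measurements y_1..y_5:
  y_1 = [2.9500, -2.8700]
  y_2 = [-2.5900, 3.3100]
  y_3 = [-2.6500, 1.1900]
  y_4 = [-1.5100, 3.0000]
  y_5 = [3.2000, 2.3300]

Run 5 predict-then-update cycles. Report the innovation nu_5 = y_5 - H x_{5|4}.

innov = [5.8286, 0.3938]

step 1: x^-=[1.4185, -2.2240]  P^-=[1.3670 -0.2421; -0.2421 0.5136]  S=[1.6472 -0.0722; -0.0722 1.0369]  K=[0.8344 -0.0304; -0.1393 0.4600]  nu=[1.4425, -0.8020]  x^+=[2.6466, -2.7938]  P^+=[0.2154 -0.0082; -0.0082 0.2530]
step 2: x^-=[3.6023, -3.1658]  P^-=[0.4288 -0.0810; -0.0810 0.4239]  S=[0.6960 -0.0114; -0.0114 0.9713]  K=[0.6203 -0.0275; -0.1338 0.4257]  nu=[-6.3190, 6.0796]  x^+=[-0.4849, 0.2675]  P^+=[0.1599 -0.0088; -0.0088 0.2341]
step 3: x^-=[-0.6112, 0.3332]  P^-=[0.3548 -0.0697; -0.0697 0.4039]  S=[0.6211 -0.0075; -0.0075 0.9528]  K=[0.5755 -0.0276; -0.1332 0.4148]  nu=[-2.0255, 0.9240]  x^+=[-1.8024, 0.9862]  P^+=[0.1482 -0.0093; -0.0093 0.2281]
step 4: x^-=[-2.2700, 1.2304]  P^-=[0.3394 -0.0673; -0.0673 0.3976]  S=[0.6054 -0.0066; -0.0066 0.9469]  K=[0.5647 -0.0277; -0.1330 0.4112]  nu=[0.8092, 2.0193]  x^+=[-1.8690, 1.9531]  P^+=[0.1454 -0.0095; -0.0095 0.2261]
step 5: x^-=[-2.5399, 2.2156]  P^-=[0.3357 -0.0667; -0.0667 0.3956]  S=[0.6016 -0.0063; -0.0063 0.9450]  K=[0.5621 -0.0277; -0.1329 0.4100]  nu=[5.8286, 0.3938]  x^+=[0.7252, 1.6027]  P^+=[0.1447 -0.0095; -0.0095 0.2255]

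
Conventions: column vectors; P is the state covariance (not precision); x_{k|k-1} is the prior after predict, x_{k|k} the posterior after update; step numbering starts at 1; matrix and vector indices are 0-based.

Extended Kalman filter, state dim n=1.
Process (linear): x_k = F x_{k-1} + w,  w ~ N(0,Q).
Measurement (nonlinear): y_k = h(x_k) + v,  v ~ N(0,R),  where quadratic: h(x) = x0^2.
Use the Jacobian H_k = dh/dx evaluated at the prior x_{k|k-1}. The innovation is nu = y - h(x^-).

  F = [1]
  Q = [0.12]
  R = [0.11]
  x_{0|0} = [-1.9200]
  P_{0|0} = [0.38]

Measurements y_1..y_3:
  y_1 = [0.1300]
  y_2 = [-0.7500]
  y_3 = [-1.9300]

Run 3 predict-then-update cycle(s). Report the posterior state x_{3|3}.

x_post = [0.7595]

step 1: x^-=[-1.9200]  P^-=[0.5000]  H_jac=[-3.8400]  S=[7.4828]  K=[-0.2566]  nu=[-3.5564]  x^+=[-1.0075]  P^+=[0.0074]
step 2: x^-=[-1.0075]  P^-=[0.1274]  H_jac=[-2.0149]  S=[0.6270]  K=[-0.4092]  nu=[-1.7650]  x^+=[-0.2852]  P^+=[0.0223]
step 3: x^-=[-0.2852]  P^-=[0.1423]  H_jac=[-0.5704]  S=[0.1563]  K=[-0.5194]  nu=[-2.0113]  x^+=[0.7595]  P^+=[0.1002]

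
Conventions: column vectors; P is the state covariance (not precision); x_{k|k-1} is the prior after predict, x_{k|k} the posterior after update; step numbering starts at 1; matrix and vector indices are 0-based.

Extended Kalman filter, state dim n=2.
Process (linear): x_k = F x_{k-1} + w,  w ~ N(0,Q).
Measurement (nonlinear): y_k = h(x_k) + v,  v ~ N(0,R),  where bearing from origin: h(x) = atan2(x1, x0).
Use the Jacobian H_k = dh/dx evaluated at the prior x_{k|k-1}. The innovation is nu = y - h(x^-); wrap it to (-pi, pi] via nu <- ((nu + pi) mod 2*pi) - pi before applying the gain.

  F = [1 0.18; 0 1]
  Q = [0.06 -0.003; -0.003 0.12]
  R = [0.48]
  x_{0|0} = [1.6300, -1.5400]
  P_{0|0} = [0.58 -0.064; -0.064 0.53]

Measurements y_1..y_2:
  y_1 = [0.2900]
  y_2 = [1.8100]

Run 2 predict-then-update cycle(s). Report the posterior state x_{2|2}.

step 1: x^-=[1.3528, -1.5400]  P^-=[0.6341 0.0284; 0.0284 0.6500]  H_jac=[0.3665 0.3220]  S=[0.6393]  K=[0.3779; 0.3437]  nu=[1.1400]  x^+=[1.7836, -1.1482]  P^+=[0.5428 -0.0546; -0.0546 0.5745]
step 2: x^-=[1.5769, -1.1482]  P^-=[0.6018 0.0458; 0.0458 0.6945]  H_jac=[0.3018 0.4144]  S=[0.6655]  K=[0.3014; 0.4532]  nu=[2.4394]  x^+=[2.3121, -0.0426]  P^+=[0.5414 -0.0451; -0.0451 0.5578]

x_post = [2.3121, -0.0426]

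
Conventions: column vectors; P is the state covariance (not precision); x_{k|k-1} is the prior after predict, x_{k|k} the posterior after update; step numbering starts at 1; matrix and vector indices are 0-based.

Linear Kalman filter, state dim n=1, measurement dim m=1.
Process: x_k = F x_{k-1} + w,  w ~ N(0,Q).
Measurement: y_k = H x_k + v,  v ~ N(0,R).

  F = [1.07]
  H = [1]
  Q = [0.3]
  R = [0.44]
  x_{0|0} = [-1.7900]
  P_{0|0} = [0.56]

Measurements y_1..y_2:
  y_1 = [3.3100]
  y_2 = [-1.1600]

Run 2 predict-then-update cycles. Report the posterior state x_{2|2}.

step 1: x^-=[-1.9153]  P^-=[0.9411]  S=[1.3811]  K=[0.6814]  nu=[5.2253]  x^+=[1.6453]  P^+=[0.2998]
step 2: x^-=[1.7605]  P^-=[0.6433]  S=[1.0833]  K=[0.5938]  nu=[-2.9205]  x^+=[0.0262]  P^+=[0.2613]

x_post = [0.0262]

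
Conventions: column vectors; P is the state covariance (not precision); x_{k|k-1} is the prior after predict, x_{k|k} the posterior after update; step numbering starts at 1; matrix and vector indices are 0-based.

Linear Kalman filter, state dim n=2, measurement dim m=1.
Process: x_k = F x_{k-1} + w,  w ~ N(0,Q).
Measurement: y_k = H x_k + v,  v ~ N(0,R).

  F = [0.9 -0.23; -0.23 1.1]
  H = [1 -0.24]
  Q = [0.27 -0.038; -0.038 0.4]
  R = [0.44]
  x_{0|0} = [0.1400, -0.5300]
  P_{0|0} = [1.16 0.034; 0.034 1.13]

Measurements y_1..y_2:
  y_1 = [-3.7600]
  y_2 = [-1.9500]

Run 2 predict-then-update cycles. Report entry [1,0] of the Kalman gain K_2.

K[1,0] = -0.6353

step 1: x^-=[0.2479, -0.6152]  P^-=[1.2553 -0.5286; -0.5286 1.8115]  S=[2.0533]  K=[0.6731; -0.4691]  nu=[-4.1555]  x^+=[-2.5493, 1.3343]  P^+=[0.3249 0.1199; 0.1199 1.3595]
step 2: x^-=[-2.6013, 2.0541]  P^-=[0.5555 -0.3242; -0.3242 2.0016]  S=[1.2664]  K=[0.5001; -0.6353]  nu=[1.1442]  x^+=[-2.0290, 1.3271]  P^+=[0.2388 0.0781; 0.0781 1.4904]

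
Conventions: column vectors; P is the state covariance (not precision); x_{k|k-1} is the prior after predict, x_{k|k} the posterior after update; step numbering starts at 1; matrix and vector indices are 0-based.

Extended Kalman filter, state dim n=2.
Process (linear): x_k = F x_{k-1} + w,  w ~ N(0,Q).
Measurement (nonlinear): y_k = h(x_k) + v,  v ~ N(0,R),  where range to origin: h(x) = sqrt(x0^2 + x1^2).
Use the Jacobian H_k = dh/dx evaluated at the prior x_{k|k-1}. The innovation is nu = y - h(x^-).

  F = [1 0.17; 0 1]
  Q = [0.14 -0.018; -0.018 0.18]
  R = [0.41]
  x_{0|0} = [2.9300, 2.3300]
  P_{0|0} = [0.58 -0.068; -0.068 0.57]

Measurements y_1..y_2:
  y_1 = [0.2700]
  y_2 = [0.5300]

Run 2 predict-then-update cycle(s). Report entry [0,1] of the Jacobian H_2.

step 1: x^-=[3.3261, 2.3300]  P^-=[0.7134 0.0109; 0.0109 0.7500]  H_jac=[0.8190 0.5737]  S=[1.1457]  K=[0.5154; 0.3834]  nu=[-3.7910]  x^+=[1.3721, 0.8766]  P^+=[0.4090 -0.2155; -0.2155 0.5816]
step 2: x^-=[1.5211, 0.8766]  P^-=[0.4925 -0.1346; -0.1346 0.7616]  H_jac=[0.8664 0.4993]  S=[0.8531]  K=[0.4214; 0.3090]  nu=[-1.2256]  x^+=[1.0046, 0.4978]  P^+=[0.3410 -0.2457; -0.2457 0.6801]

H_jac[0,1] = 0.4993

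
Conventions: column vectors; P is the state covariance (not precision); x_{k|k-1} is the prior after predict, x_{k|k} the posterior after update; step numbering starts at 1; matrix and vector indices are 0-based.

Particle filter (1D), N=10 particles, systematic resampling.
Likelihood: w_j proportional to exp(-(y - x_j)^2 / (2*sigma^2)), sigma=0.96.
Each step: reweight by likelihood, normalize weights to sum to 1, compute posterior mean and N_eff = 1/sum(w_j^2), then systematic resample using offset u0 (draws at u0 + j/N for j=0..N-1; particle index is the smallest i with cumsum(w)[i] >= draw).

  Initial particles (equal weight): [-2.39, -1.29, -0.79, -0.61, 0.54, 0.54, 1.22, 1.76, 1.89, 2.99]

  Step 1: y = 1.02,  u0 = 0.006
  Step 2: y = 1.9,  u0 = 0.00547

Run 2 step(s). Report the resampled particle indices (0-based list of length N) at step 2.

step 1: w=[0.0004, 0.0117, 0.0357, 0.0500, 0.1864, 0.1864, 0.2067, 0.1569, 0.1401, 0.0257]  mean=0.9967  Neff=6.2096  idx=[1, 4, 4, 5, 5, 6, 6, 7, 7, 8]
step 2: w=[0.0007, 0.0610, 0.0610, 0.0610, 0.0610, 0.1296, 0.1296, 0.1648, 0.1648, 0.1665]  mean=1.3418  Neff=7.6631  idx=[1, 2, 4, 5, 6, 7, 7, 8, 8, 9]

resampled_idx = [1, 2, 4, 5, 6, 7, 7, 8, 8, 9]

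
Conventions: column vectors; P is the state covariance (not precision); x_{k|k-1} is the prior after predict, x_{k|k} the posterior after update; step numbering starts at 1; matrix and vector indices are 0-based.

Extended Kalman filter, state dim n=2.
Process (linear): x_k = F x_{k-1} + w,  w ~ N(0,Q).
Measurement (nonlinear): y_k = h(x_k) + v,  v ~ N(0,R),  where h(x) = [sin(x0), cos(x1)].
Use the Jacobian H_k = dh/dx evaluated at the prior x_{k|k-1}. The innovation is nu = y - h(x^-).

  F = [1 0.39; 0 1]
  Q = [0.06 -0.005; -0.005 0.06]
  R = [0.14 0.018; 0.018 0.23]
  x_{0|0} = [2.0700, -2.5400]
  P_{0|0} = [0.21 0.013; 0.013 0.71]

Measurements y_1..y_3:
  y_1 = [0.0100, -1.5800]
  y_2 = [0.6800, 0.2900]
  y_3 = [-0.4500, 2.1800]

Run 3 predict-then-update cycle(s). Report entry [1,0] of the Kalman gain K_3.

K[1,0] = 0.4379

step 1: x^-=[1.0794, -2.5400]  P^-=[0.3881 0.2849; 0.2849 0.7700]  H_jac=[0.4719 0.0000; 0.0000 0.5660]  S=[0.2264 0.0941; 0.0941 0.4766]  K=[0.7280 0.1946; 0.2329 0.8683]  nu=[-0.8717, -0.7556]  x^+=[0.2978, -3.3991]  P^+=[0.2234 0.1022; 0.1022 0.3603]
step 2: x^-=[-1.0279, -3.3991]  P^-=[0.4180 0.2377; 0.2377 0.4203]  H_jac=[0.5166 0.0000; 0.0000 -0.2547]  S=[0.2516 -0.0133; -0.0133 0.2573]  K=[0.8483 -0.1916; 0.4676 -0.3919]  nu=[1.5362, 1.2570]  x^+=[0.0345, -3.1735]  P^+=[0.2232 0.1130; 0.1130 0.3209]
step 3: x^-=[-1.2032, -3.1735]  P^-=[0.4202 0.2332; 0.2332 0.3809]  H_jac=[0.3594 0.0000; 0.0000 -0.0319]  S=[0.1943 0.0153; 0.0153 0.2304]  K=[0.7839 -0.0844; 0.4379 -0.0819]  nu=[0.4832, 3.1795]  x^+=[-1.0929, -3.2222]  P^+=[0.3012 0.1665; 0.1665 0.3432]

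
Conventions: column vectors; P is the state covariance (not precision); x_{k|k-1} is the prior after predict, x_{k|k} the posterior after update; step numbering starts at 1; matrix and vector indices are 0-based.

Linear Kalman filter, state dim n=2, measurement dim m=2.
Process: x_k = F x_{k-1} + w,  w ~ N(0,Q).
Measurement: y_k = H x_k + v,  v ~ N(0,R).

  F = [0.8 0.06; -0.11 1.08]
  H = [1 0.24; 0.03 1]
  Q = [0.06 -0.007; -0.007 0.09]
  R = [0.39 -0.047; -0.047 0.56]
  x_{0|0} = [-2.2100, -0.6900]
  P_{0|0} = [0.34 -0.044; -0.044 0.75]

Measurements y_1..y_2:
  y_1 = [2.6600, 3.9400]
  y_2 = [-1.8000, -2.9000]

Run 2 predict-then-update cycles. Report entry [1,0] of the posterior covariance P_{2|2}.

P_post[1,0] = -0.0431

step 1: x^-=[-1.8094, -0.5021]  P^-=[0.2761 -0.0260; -0.0260 0.9794]  S=[0.7100 0.1701; 0.1701 1.5381]  K=[0.3932 -0.0550; 0.1458 0.6201]  nu=[4.5899, 4.4964]  x^+=[-0.2520, 2.9555]  P^+=[0.1690 -0.0544; -0.0544 0.3420]
step 2: x^-=[-0.0243, 3.2196]  P^-=[0.1642 -0.0463; -0.0463 0.5039]  S=[0.5610 0.0322; 0.0322 1.0613]  K=[0.2756 -0.0474; 0.1060 0.4703]  nu=[-2.5484, -6.1189]  x^+=[-0.4366, 0.0718]  P^+=[0.1200 -0.0431; -0.0431 0.2597]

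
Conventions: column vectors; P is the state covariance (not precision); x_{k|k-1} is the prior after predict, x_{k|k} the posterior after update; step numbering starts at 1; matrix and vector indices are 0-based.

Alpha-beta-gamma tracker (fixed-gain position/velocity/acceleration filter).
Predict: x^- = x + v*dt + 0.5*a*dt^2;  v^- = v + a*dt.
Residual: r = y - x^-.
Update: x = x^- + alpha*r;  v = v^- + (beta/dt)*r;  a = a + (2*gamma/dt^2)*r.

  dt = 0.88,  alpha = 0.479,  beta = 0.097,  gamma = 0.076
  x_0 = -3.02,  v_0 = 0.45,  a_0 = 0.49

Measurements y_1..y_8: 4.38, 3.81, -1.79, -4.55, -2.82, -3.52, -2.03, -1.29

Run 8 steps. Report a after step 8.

a_post = -1.4758

step 1: x_pred=-2.4343  r=6.8143  x^+=0.8298  v^+=1.6323  a^+=1.8275
step 2: x_pred=2.9738  r=0.8362  x^+=3.3743  v^+=3.3327  a^+=1.9916
step 3: x_pred=7.0783  r=-8.8683  x^+=2.8304  v^+=4.1078  a^+=0.2510
step 4: x_pred=6.5424  r=-11.0924  x^+=1.2292  v^+=3.1060  a^+=-1.9263
step 5: x_pred=3.2166  r=-6.0366  x^+=0.3250  v^+=0.7455  a^+=-3.1111
step 6: x_pred=-0.2236  r=-3.2964  x^+=-1.8026  v^+=-2.3557  a^+=-3.7582
step 7: x_pred=-5.3307  r=3.3007  x^+=-3.7497  v^+=-5.2990  a^+=-3.1103
step 8: x_pred=-9.6171  r=8.3271  x^+=-5.6284  v^+=-7.1182  a^+=-1.4758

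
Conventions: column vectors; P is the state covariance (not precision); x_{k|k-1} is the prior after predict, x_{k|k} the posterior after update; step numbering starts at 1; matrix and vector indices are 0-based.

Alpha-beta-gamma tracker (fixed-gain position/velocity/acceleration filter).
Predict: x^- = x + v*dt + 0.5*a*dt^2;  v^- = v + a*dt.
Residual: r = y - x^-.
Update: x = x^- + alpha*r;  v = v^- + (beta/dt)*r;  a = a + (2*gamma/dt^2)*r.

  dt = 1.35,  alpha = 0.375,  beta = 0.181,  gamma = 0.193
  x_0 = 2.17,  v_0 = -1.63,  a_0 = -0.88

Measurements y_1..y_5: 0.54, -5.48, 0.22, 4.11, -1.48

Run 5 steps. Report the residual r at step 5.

resid = -1.6898

step 1: x_pred=-0.8324  r=1.3724  x^+=-0.3178  v^+=-2.6340  a^+=-0.5893
step 2: x_pred=-4.4107  r=-1.0693  x^+=-4.8117  v^+=-3.5730  a^+=-0.8158
step 3: x_pred=-10.3786  r=10.5986  x^+=-6.4041  v^+=-3.2533  a^+=1.4289
step 4: x_pred=-9.4940  r=13.6040  x^+=-4.3925  v^+=0.4997  a^+=4.3102
step 5: x_pred=0.2098  r=-1.6898  x^+=-0.4239  v^+=6.0919  a^+=3.9523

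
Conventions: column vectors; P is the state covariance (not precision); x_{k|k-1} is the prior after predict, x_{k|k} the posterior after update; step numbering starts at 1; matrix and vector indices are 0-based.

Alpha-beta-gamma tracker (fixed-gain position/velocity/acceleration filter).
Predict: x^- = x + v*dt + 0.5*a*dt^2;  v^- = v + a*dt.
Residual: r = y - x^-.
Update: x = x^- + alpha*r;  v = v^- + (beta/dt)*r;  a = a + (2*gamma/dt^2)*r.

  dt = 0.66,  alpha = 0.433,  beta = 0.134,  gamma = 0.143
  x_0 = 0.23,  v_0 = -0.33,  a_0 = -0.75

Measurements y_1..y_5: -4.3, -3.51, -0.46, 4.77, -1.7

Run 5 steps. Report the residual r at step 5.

resid = -0.5541

step 1: x_pred=-0.1512  r=-4.1488  x^+=-1.9476  v^+=-1.6673  a^+=-3.4740
step 2: x_pred=-3.8047  r=0.2947  x^+=-3.6771  v^+=-3.9003  a^+=-3.2805
step 3: x_pred=-6.9658  r=6.5058  x^+=-4.1488  v^+=-4.7446  a^+=0.9910
step 4: x_pred=-7.0644  r=11.8344  x^+=-1.9401  v^+=-1.6878  a^+=8.7610
step 5: x_pred=-1.1459  r=-0.5541  x^+=-1.3858  v^+=3.9820  a^+=8.3972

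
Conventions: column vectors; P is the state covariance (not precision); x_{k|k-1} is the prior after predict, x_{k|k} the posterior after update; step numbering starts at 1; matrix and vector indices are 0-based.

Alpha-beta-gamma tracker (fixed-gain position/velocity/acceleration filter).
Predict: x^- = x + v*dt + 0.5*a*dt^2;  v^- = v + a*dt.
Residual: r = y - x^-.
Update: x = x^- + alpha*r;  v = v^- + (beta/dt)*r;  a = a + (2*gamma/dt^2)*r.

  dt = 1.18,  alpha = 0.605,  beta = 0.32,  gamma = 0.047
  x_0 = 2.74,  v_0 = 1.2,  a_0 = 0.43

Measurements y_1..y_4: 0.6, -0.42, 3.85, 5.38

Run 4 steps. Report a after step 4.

step 1: x_pred=4.4554  r=-3.8554  x^+=2.1229  v^+=0.6619  a^+=0.1697
step 2: x_pred=3.0220  r=-3.4420  x^+=0.9396  v^+=-0.0713  a^+=-0.0626
step 3: x_pred=0.8119  r=3.0381  x^+=2.6499  v^+=0.6787  a^+=0.1425
step 4: x_pred=3.5500  r=1.8300  x^+=4.6571  v^+=1.3431  a^+=0.2660

a_post = 0.2660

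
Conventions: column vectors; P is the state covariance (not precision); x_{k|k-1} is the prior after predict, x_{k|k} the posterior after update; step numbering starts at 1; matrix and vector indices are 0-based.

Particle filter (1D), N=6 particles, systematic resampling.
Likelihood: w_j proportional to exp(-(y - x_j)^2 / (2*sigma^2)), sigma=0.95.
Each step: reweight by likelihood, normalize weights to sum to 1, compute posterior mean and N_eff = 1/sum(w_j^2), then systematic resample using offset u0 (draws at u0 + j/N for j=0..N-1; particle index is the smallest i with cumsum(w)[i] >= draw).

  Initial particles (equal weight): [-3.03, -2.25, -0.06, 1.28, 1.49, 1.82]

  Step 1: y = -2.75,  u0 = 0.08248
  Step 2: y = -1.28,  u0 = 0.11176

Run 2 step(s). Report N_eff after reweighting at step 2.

N_eff = 4.6910

step 1: w=[0.5185, 0.4715, 0.0098, 0.0001, 0.0000, 0.0000]  mean=-2.6326  Neff=2.0353  idx=[0, 0, 0, 1, 1, 1]
step 2: w=[0.0786, 0.0786, 0.0786, 0.2547, 0.2547, 0.2547]  mean=-2.4340  Neff=4.6910  idx=[1, 3, 3, 4, 5, 5]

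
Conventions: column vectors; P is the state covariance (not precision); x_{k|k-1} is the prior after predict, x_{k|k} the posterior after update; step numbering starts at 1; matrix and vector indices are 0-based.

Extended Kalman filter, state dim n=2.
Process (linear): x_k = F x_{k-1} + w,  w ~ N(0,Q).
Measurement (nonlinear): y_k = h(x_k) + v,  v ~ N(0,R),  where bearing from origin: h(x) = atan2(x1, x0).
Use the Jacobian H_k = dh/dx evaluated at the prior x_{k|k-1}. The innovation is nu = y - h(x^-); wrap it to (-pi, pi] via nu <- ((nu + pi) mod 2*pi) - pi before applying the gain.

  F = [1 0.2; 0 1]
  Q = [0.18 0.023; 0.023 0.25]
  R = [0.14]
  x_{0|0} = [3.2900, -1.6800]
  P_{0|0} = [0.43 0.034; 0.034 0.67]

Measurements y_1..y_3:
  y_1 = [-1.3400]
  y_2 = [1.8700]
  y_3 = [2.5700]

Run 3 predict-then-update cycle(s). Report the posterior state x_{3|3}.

step 1: x^-=[2.9540, -1.6800]  P^-=[0.6504 0.1910; 0.1910 0.9200]  H_jac=[0.1455 0.2558]  S=[0.2282]  K=[0.6288; 1.1531]  nu=[-0.8229]  x^+=[2.4366, -2.6289]  P^+=[0.5602 0.0256; 0.0256 0.6166]
step 2: x^-=[1.9108, -2.6289]  P^-=[0.7751 0.1719; 0.1719 0.8666]  H_jac=[0.2489 0.1809]  S=[0.2319]  K=[0.9662; 0.8607]  nu=[2.8123]  x^+=[4.6279, -0.2084]  P^+=[0.5587 -0.0209; -0.0209 0.6948]
step 3: x^-=[4.5862, -0.2084]  P^-=[0.7581 0.1410; 0.1410 0.9448]  H_jac=[0.0099 0.2176]  S=[0.1854]  K=[0.2060; 1.1163]  nu=[2.6154]  x^+=[5.1249, 2.7113]  P^+=[0.7502 0.0984; 0.0984 0.7138]

x_post = [5.1249, 2.7113]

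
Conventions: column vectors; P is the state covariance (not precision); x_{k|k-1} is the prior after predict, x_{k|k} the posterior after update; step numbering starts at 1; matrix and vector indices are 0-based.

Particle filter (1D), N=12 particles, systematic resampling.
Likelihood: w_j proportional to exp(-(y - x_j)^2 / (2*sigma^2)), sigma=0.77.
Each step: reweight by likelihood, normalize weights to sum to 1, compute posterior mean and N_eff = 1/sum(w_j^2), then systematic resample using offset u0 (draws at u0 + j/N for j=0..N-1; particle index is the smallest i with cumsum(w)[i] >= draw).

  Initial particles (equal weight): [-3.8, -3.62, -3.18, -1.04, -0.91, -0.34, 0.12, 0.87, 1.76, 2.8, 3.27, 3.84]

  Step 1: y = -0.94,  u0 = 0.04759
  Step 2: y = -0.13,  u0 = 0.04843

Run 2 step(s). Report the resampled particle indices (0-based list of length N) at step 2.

resampled_idx = [0, 2, 3, 4, 6, 7, 7, 8, 9, 10, 10, 11]

step 1: w=[0.0003, 0.0007, 0.0045, 0.3099, 0.3123, 0.2307, 0.1212, 0.0197, 0.0007, 0.0000, 0.0000, 0.0000]  mean=-0.6703  Neff=3.8189  idx=[3, 3, 3, 3, 4, 4, 4, 5, 5, 5, 6, 6]
step 2: w=[0.0580, 0.0580, 0.0580, 0.0580, 0.0698, 0.0698, 0.0698, 0.1124, 0.1124, 0.1124, 0.1107, 0.1107]  mean=-0.5201  Neff=11.0536  idx=[0, 2, 3, 4, 6, 7, 7, 8, 9, 10, 10, 11]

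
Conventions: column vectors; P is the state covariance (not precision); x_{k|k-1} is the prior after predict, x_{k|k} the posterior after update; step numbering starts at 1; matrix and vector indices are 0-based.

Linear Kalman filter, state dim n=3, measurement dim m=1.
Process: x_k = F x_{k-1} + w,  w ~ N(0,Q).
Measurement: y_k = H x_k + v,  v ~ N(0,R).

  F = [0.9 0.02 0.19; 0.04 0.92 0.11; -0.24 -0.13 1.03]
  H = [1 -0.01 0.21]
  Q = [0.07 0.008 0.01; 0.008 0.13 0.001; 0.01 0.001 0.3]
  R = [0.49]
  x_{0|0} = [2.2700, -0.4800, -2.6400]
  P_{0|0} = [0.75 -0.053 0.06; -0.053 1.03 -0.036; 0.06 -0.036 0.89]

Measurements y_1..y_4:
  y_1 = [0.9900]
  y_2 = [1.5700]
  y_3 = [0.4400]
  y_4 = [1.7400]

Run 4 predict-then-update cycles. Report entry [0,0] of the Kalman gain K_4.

K[0,0] = 0.3276

step 1: x^-=[1.5318, -0.6412, -3.2016]  P^-=[0.7284 0.0287 0.0790; 0.0287 1.0031 -0.0493; 0.0790 -0.0493 1.2815]  S=[1.3078]  K=[0.5694; 0.0063; 0.2665]  nu=[0.1241]  x^+=[1.6025, -0.6404, -3.1685]  P^+=[0.3043 0.0239 -0.1195; 0.0239 1.0030 -0.0515; -0.1195 -0.0515 1.1886]
step 2: x^-=[0.8274, -0.8736, -3.5649]  P^-=[0.3194 0.0602 0.0662; 0.0602 0.9841 -0.0425; 0.0662 -0.0425 1.6698]  S=[0.9100]  K=[0.3657; 0.0456; 0.4586]  nu=[1.4825]  x^+=[1.3695, -0.8060, -2.8850]  P^+=[0.1978 0.0451 -0.0864; 0.0451 0.9822 -0.0615; -0.0864 -0.0615 1.4784]
step 3: x^-=[0.6683, -1.0041, -3.1955]  P^-=[0.2556 0.0814 0.1727; 0.0814 0.9697 -0.0197; 0.1727 -0.0197 1.9584]  S=[0.9030]  K=[0.3223; 0.0748; 0.6469]  nu=[0.4327]  x^+=[0.8077, -0.9718, -2.9156]  P^+=[0.1618 0.0596 -0.0156; 0.0596 0.9646 -0.0634; -0.0156 -0.0634 1.5805]
step 4: x^-=[0.1536, -1.1824, -3.0705]  P^-=[0.2548 0.1011 0.2611; 0.1011 0.9573 -0.0097; 0.2611 -0.0097 2.0308]  S=[0.9422]  K=[0.3276; 0.0950; 0.7299]  nu=[2.2194]  x^+=[0.8806, -0.9716, -1.4506]  P^+=[0.1537 0.0718 0.0358; 0.0718 0.9488 -0.0750; 0.0358 -0.0750 1.5288]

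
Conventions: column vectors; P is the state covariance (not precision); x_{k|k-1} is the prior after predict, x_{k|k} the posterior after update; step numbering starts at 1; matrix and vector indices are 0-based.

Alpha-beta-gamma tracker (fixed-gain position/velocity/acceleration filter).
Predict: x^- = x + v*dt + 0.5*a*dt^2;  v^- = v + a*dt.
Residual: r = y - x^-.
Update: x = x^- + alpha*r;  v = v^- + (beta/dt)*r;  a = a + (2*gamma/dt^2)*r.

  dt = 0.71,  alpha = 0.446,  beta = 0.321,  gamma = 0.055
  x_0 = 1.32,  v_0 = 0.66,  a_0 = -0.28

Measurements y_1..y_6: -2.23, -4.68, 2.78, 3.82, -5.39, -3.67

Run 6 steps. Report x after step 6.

step 1: x_pred=1.7180  r=-3.9480  x^+=-0.0428  v^+=-1.3238  a^+=-1.1415
step 2: x_pred=-1.2704  r=-3.4096  x^+=-2.7911  v^+=-3.6758  a^+=-1.8855
step 3: x_pred=-5.8761  r=8.6561  x^+=-2.0155  v^+=-1.1009  a^+=0.0033
step 4: x_pred=-2.7963  r=6.6163  x^+=0.1546  v^+=1.8927  a^+=1.4471
step 5: x_pred=1.8632  r=-7.2532  x^+=-1.3718  v^+=-0.3591  a^+=-0.1356
step 6: x_pred=-1.6609  r=-2.0091  x^+=-2.5569  v^+=-1.3637  a^+=-0.5740

x_post = -2.5569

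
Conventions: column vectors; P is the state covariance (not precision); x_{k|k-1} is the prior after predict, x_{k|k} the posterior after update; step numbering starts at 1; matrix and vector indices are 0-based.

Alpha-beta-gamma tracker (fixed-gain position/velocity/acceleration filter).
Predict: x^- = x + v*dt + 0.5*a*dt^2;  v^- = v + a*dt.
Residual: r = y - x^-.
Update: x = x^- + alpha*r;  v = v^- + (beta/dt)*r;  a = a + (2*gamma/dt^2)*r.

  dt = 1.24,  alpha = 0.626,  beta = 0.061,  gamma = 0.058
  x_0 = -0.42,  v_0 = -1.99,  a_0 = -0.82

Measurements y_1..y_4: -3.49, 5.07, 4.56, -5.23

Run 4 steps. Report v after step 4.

v_post = -1.9824

step 1: x_pred=-3.5180  r=0.0280  x^+=-3.5005  v^+=-3.0054  a^+=-0.8179
step 2: x_pred=-7.8560  r=12.9260  x^+=0.2357  v^+=-3.3837  a^+=0.1573
step 3: x_pred=-3.8392  r=8.3992  x^+=1.4187  v^+=-2.7755  a^+=0.7909
step 4: x_pred=-1.4149  r=-3.8151  x^+=-3.8031  v^+=-1.9824  a^+=0.5031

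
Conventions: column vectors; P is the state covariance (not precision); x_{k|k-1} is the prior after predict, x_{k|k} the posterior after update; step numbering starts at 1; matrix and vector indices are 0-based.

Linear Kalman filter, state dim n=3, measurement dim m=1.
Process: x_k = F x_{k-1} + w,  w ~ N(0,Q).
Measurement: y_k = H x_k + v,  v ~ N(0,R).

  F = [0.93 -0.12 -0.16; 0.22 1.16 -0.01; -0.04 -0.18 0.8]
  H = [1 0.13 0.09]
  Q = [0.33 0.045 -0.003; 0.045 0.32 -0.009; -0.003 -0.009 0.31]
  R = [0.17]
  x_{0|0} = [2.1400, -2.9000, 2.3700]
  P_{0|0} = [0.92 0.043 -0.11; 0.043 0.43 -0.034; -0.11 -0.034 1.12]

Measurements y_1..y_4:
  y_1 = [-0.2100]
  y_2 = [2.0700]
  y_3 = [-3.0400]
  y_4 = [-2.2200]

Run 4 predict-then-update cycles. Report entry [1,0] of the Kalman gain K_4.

K[1,0] = -0.0479

step 1: x^-=[1.9590, -2.9169, 2.3324]  P^-=[1.1824 0.2316 -0.2585; 0.2316 0.9665 -0.1706; -0.2585 -0.1706 1.0597]  S=[1.3870]  K=[0.8574; 0.2465; -0.1336]  nu=[-1.9997]  x^+=[0.2444, -3.4098, 2.5996]  P^+=[0.1627 -0.0615 -0.0996; -0.0615 0.8822 -0.1249; -0.0996 -0.1249 1.0349]
step 2: x^-=[0.2205, -3.9276, 2.6837]  P^-=[0.5485 -0.0802 -0.1788; -0.0802 1.4870 -0.3313; -0.1788 -0.3313 1.0426]  S=[0.6913]  K=[0.7551; 0.1205; -0.1852]  nu=[2.1185]  x^+=[1.8202, -3.6722, 2.2913]  P^+=[0.1544 -0.1431 -0.0821; -0.1431 1.4769 -0.3159; -0.0821 -0.3159 1.0189]
step 3: x^-=[1.7669, -3.8823, 2.4212]  P^-=[0.5551 -0.2161 -0.1244; -0.2161 2.2496 -0.6228; -0.1244 -0.6228 1.1044]  S=[0.6789]  K=[0.7598; 0.0300; -0.1561]  nu=[-4.5201]  x^+=[-1.6673, -4.0177, 3.1267]  P^+=[0.1632 -0.2315 -0.0439; -0.2315 2.2490 -0.6196; -0.0439 -0.6196 1.0878]
step 4: x^-=[-1.5687, -5.0586, 3.2912]  P^-=[0.5723 -0.3604 -0.0534; -0.3604 3.2507 -1.0527; -0.0534 -1.0527 1.2573]  S=[0.6795]  K=[0.7663; -0.0479; -0.1134]  nu=[-0.2899]  x^+=[-1.7908, -5.0447, 3.3241]  P^+=[0.1734 -0.3354 0.0057; -0.3354 3.2491 -1.0563; 0.0057 -1.0563 1.2485]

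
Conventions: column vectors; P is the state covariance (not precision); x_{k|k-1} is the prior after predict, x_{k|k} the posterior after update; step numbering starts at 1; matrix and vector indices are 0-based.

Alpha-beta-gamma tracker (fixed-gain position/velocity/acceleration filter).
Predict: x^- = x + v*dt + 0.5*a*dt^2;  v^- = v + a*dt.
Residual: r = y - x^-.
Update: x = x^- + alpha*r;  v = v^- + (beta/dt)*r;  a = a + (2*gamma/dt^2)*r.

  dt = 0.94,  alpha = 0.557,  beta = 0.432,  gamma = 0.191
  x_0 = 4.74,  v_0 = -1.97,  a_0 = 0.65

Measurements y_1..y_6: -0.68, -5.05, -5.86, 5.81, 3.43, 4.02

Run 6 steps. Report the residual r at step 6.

resid = -12.1203

step 1: x_pred=3.1754  r=-3.8554  x^+=1.0279  v^+=-3.1308  a^+=-1.0168
step 2: x_pred=-2.3643  r=-2.6857  x^+=-3.8602  v^+=-5.3209  a^+=-2.1779
step 3: x_pred=-9.8240  r=3.9640  x^+=-7.6161  v^+=-5.5463  a^+=-0.4641
step 4: x_pred=-13.0347  r=18.8447  x^+=-2.5382  v^+=2.6779  a^+=7.6828
step 5: x_pred=3.3733  r=0.0567  x^+=3.4049  v^+=9.9258  a^+=7.7073
step 6: x_pred=16.1403  r=-12.1203  x^+=9.3893  v^+=11.6005  a^+=2.4675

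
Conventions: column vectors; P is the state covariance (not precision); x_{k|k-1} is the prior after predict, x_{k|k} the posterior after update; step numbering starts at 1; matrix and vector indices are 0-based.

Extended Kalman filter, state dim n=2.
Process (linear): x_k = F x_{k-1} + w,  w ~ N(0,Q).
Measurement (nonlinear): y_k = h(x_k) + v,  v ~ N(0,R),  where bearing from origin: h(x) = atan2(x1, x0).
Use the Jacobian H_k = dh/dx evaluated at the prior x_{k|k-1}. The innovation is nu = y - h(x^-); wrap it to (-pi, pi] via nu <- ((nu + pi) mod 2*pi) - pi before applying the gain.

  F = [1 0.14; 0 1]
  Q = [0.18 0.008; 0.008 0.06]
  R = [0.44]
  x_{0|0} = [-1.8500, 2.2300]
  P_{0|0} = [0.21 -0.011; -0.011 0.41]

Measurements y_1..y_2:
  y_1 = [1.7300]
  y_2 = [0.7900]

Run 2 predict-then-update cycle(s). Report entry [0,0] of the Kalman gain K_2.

K[0,0] = -0.3957

step 1: x^-=[-1.5378, 2.2300]  P^-=[0.3950 0.0544; 0.0544 0.4700]  H_jac=[-0.3039 -0.2096]  S=[0.5041]  K=[-0.2608; -0.2282]  nu=[-0.4445]  x^+=[-1.4219, 2.3314]  P^+=[0.3607 0.0244; 0.0244 0.4437]
step 2: x^-=[-1.0955, 2.3314]  P^-=[0.5562 0.0945; 0.0945 0.5037]  H_jac=[-0.3513 -0.1651]  S=[0.5334]  K=[-0.3957; -0.2182]  nu=[-1.2201]  x^+=[-0.6128, 2.5977]  P^+=[0.4727 0.0485; 0.0485 0.4784]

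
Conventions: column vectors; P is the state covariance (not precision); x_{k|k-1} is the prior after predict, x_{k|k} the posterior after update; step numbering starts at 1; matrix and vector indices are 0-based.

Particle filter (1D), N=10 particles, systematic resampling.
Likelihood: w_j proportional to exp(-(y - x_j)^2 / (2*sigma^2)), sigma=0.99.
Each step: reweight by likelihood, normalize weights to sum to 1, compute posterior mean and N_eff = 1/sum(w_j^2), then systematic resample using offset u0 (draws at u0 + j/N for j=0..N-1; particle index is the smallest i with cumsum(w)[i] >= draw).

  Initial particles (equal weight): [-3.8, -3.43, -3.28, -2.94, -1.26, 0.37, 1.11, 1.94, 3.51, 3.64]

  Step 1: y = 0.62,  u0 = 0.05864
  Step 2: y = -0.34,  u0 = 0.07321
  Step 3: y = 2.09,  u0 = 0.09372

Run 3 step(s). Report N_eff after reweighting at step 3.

step 1: w=[0.0000, 0.0001, 0.0002, 0.0006, 0.0671, 0.3945, 0.3604, 0.1674, 0.0057, 0.0039]  mean=0.8177  Neff=3.1437  idx=[4, 5, 5, 5, 5, 6, 6, 6, 7, 7]
step 2: w=[0.1323, 0.1575, 0.1575, 0.1575, 0.1575, 0.0697, 0.0697, 0.0697, 0.0144, 0.0144]  mean=0.3542  Neff=7.5937  idx=[0, 1, 1, 2, 3, 3, 4, 5, 6, 8]
step 3: w=[0.0009, 0.0624, 0.0624, 0.0624, 0.0624, 0.0624, 0.0624, 0.1729, 0.1729, 0.2790]  mean=1.0624  Neff=6.2126  idx=[2, 4, 5, 7, 7, 8, 8, 9, 9, 9]

N_eff = 6.2126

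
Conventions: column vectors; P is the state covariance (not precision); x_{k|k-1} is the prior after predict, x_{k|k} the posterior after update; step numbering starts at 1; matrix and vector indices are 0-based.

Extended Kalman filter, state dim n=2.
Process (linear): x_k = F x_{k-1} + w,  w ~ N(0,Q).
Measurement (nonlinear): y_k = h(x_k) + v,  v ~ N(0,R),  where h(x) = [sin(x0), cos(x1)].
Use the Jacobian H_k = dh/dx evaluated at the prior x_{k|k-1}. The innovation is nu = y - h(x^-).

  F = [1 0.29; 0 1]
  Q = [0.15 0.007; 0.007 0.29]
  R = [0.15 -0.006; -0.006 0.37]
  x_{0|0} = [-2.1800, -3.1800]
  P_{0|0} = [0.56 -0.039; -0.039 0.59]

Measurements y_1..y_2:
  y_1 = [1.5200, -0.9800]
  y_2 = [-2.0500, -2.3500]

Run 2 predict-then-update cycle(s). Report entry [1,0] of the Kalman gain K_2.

K[1,0] = 0.4769

step 1: x^-=[-3.1022, -3.1800]  P^-=[0.7370 0.1391; 0.1391 0.8800]  H_jac=[-0.9992 0.0000; 0.0000 -0.0384]  S=[0.8859 -0.0007; -0.0007 0.3713]  K=[-0.8313 -0.0159; -0.1570 -0.0913]  nu=[1.5594, 0.0193]  x^+=[-4.3989, -3.4265]  P^+=[0.1247 0.0230; 0.0230 0.8551]
step 2: x^-=[-5.3926, -3.4265]  P^-=[0.3600 0.2780; 0.2780 1.1451]  H_jac=[0.6289 0.0000; 0.0000 -0.2811]  S=[0.2924 -0.0551; -0.0551 0.4605]  K=[0.7594 -0.0788; 0.4769 -0.6419]  nu=[-2.8275, -1.3903]  x^+=[-7.4304, -3.8825]  P^+=[0.1819 0.1199; 0.1199 0.8551]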